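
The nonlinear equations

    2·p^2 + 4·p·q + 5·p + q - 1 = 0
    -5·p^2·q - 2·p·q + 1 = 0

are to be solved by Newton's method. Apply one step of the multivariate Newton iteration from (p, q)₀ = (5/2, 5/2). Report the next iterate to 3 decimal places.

(-2.880, 10.046)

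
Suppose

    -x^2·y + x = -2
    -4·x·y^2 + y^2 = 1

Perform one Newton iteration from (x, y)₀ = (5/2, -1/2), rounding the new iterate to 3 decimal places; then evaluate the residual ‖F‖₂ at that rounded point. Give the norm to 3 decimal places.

At (5/2, -1/2): F = (7.625, -3.250).
Jacobian J = [[-2·x·y + 1, -x^2], [-4·y^2, -8·x·y + 2·y]].
At the point, J = [[3.500, -6.250], [-1.000, 9.000]] (det J = 25.250).
Solving J·Δ = −F gives Δ = (-1.913, 0.149).
Then the next iterate is (x, y)₁ = (0.587, -0.351).
Re-evaluating at (0.587, -0.351): F = (2.70794, -1.16607), so ‖F‖₂ = 2.948.

2.948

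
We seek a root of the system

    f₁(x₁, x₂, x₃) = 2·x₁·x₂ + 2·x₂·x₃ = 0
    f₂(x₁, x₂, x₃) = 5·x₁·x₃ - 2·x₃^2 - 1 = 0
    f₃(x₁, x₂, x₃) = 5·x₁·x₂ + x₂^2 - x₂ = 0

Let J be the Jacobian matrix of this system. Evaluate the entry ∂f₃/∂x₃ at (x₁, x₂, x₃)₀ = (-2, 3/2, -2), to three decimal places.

∂f₃/∂x₃ = 0.
At (-2, 3/2, -2) this is 0.000.

0.000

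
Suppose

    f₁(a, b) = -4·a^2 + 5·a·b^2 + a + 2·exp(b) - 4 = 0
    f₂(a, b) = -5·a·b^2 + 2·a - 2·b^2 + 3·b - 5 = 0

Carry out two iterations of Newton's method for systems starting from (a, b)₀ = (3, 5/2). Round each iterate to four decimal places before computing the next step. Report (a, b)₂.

At (3, 5/2): F = (81.114988, -97.7500).
Jacobian J = [[-8·a + 5·b^2 + 1, 10·a·b + 2·exp(b)], [-5·b^2 + 2, -10·a·b - 4·b + 3]].
At the point, J = [[8.2500, 99.364988], [-29.2500, -82.0000]] (det J = 2229.925897).
Solving J·Δ = −F gives Δ = (-1.3729, -0.7023).
Then the next iterate is (a, b)₁ = (1.6271, 1.7977).
Round to (1.6271, 1.7977) and repeat: F = (25.400482, -29.107852), J = [[4.141826, 41.321875], [-14.158626, -33.441177]].
Δ = (-0.7913, -0.5354), so (a, b)₂ = (0.8358, 1.2623).

(0.8358, 1.2623)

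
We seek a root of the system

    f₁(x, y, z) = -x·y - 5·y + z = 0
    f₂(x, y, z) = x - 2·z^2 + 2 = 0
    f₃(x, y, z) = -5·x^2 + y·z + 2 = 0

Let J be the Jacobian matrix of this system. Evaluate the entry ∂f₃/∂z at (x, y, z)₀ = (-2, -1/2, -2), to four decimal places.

-0.5000

∂f₃/∂z = y.
At (-2, -1/2, -2) this is -0.5000.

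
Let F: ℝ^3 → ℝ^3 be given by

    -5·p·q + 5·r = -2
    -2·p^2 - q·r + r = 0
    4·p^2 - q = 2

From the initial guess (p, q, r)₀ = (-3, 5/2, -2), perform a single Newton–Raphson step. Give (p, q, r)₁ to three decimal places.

(-1.656, 1.740, -2.260)

At (-3, 5/2, -2): F = (29.500, -15.000, 31.500).
Jacobian J = [[-5·q, -5·p, 5], [-4·p, -r, -q + 1], [8·p, -1, 0]].
At the point, J = [[-12.500, 15.000, 5.000], [12.000, 2.000, -1.500], [-24.000, -1.000, 0.000]] (det J = 738.750).
Solving J·Δ = −F gives Δ = (1.344, -0.760, -0.260).
Then the next iterate is (p, q, r)₁ = (-1.656, 1.740, -2.260).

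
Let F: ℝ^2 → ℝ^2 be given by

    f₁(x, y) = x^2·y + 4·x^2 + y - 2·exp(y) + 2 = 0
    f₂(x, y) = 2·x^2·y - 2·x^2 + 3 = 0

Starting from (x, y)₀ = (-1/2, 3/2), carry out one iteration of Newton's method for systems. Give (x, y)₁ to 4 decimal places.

(1.7005, -0.5991)

At (-1/2, 3/2): F = (-4.088378, 3.2500).
Jacobian J = [[2·x·y + 8·x, x^2 - 2·exp(y) + 1], [4·x·y - 4·x, 2·x^2]].
At the point, J = [[-5.5000, -7.713378], [-1.0000, 0.5000]] (det J = -10.463378).
Solving J·Δ = −F gives Δ = (2.2005, -2.0991).
Then the next iterate is (x, y)₁ = (1.7005, -0.5991).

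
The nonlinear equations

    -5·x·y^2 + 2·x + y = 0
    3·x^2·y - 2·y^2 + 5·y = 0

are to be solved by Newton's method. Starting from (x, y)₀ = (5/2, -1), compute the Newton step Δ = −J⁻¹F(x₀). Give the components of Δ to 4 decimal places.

(-1.4136, 0.1638)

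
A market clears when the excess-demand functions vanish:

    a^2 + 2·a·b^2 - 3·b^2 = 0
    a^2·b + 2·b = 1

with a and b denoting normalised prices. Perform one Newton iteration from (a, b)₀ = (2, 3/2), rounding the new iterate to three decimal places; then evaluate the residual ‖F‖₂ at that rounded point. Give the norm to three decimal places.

3.051

At (2, 3/2): F = (6.250, 8.000).
Jacobian J = [[2·a + 2·b^2, 4·a·b - 6·b], [2·a·b, a^2 + 2]].
At the point, J = [[8.500, 3.000], [6.000, 6.000]] (det J = 33.000).
Solving J·Δ = −F gives Δ = (-0.409, -0.924).
Then the next iterate is (a, b)₁ = (1.591, 0.576).
Re-evaluating at (1.591, 0.576): F = (2.59166, 1.61002), so ‖F‖₂ = 3.051.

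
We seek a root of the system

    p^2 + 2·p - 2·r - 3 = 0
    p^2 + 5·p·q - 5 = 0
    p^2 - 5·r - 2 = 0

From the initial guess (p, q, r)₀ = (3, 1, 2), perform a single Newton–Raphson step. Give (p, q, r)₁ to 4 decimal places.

At (3, 1, 2): F = (8.0000, 19.0000, -3.0000).
Jacobian J = [[2·p + 2, 0, -2], [2·p + 5·q, 5·p, 0], [2·p, 0, -5]].
At the point, J = [[8.0000, 0.0000, -2.0000], [11.0000, 15.0000, 0.0000], [6.0000, 0.0000, -5.0000]] (det J = -420.0000).
Solving J·Δ = −F gives Δ = (-1.6429, -0.0619, -2.5714).
Then the next iterate is (p, q, r)₁ = (1.3571, 0.9381, -0.5714).

(1.3571, 0.9381, -0.5714)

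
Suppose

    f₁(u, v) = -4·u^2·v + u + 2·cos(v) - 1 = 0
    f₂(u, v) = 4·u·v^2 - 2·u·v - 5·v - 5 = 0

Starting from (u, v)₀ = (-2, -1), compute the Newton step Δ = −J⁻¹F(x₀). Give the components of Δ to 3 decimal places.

At (-2, -1): F = (14.08060, -12.000).
Jacobian J = [[-8·u·v + 1, -4·u^2 - 2·sin(v)], [4·v^2 - 2·v, 8·u·v - 2·u - 5]].
At the point, J = [[-15.000, -14.31706], [6.000, 15.000]] (det J = -139.09765).
Solving J·Δ = −F gives Δ = (0.283, 0.687).

(0.283, 0.687)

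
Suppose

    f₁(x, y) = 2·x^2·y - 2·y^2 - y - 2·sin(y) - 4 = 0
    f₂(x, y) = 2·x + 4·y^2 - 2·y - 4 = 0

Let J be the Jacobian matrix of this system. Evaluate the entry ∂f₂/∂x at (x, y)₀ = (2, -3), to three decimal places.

∂f₂/∂x = 2.
At (2, -3) this is 2.000.

2.000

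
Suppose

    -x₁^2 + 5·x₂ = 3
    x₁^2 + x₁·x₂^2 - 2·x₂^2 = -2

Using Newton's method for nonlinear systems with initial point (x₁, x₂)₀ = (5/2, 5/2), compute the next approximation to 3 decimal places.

At (5/2, 5/2): F = (3.250, 11.375).
Jacobian J = [[-2·x₁, 5], [2·x₁ + x₂^2, 2·x₁·x₂ - 4·x₂]].
At the point, J = [[-5.000, 5.000], [11.250, 2.500]] (det J = -68.750).
Solving J·Δ = −F gives Δ = (-0.709, -1.359).
Then the next iterate is (x₁, x₂)₁ = (1.791, 1.141).

(1.791, 1.141)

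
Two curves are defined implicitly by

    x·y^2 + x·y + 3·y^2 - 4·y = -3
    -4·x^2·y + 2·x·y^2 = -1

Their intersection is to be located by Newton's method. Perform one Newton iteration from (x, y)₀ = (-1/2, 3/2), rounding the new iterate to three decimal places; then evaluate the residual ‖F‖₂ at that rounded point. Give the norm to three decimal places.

1.127

At (-1/2, 3/2): F = (1.875, -2.750).
Jacobian J = [[y^2 + y, 2·x·y + x + 6·y - 4], [-8·x·y + 2·y^2, -4·x^2 + 4·x·y]].
At the point, J = [[3.750, 3.000], [10.500, -4.000]] (det J = -46.500).
Solving J·Δ = −F gives Δ = (0.016, -0.645).
Then the next iterate is (x, y)₁ = (-0.484, 0.855).
Re-evaluating at (-0.484, 0.855): F = (1.00544, -0.50879), so ‖F‖₂ = 1.127.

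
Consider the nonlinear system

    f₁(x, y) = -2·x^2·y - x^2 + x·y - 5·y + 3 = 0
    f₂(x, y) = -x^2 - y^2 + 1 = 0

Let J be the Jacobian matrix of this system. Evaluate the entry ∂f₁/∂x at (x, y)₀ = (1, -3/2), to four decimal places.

∂f₁/∂x = -4·x·y - 2·x + y.
At (1, -3/2) this is 2.5000.

2.5000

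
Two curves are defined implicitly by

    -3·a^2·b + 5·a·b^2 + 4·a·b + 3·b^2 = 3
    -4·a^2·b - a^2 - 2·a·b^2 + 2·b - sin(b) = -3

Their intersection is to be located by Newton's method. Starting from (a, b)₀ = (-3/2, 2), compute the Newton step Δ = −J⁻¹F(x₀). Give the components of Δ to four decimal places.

At (-3/2, 2): F = (-46.5000, -2.159297).
Jacobian J = [[-6·a·b + 5·b^2 + 4·b, -3·a^2 + 10·a·b + 4·a + 6·b], [-8·a·b - 2·a - 2·b^2, -4·a^2 - 4·a·b - cos(b) + 2]].
At the point, J = [[46.0000, -30.7500], [19.0000, 5.416147]] (det J = 833.392754).
Solving J·Δ = −F gives Δ = (0.3819, -0.9409).

(0.3819, -0.9409)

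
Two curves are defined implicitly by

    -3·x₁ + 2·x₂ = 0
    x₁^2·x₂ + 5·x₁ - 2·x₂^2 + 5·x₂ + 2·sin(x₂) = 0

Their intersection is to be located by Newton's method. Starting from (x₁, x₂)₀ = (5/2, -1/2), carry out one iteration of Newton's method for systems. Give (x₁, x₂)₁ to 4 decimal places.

(-0.2667, -0.4000)

At (5/2, -1/2): F = (-8.5000, 5.416149).
Jacobian J = [[-3, 2], [2·x₁·x₂ + 5, x₁^2 - 4·x₂ + 2·cos(x₂) + 5]].
At the point, J = [[-3.0000, 2.0000], [2.5000, 15.005165]] (det J = -50.015495).
Solving J·Δ = −F gives Δ = (-2.7667, 0.1000).
Then the next iterate is (x₁, x₂)₁ = (-0.2667, -0.4000).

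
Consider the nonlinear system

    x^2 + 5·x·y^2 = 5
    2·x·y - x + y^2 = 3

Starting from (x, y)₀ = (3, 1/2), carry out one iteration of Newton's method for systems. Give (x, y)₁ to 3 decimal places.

At (3, 1/2): F = (7.750, -2.750).
Jacobian J = [[2·x + 5·y^2, 10·x·y], [2·y - 1, 2·x + 2·y]].
At the point, J = [[7.250, 15.000], [0.000, 7.000]] (det J = 50.750).
Solving J·Δ = −F gives Δ = (-1.882, 0.393).
Then the next iterate is (x, y)₁ = (1.118, 0.893).

(1.118, 0.893)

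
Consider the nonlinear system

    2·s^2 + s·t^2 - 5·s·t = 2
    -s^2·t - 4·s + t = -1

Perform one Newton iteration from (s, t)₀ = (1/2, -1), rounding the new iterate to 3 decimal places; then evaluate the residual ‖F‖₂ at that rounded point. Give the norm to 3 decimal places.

16.738

At (1/2, -1): F = (1.500, -1.750).
Jacobian J = [[4·s + t^2 - 5·t, 2·s·t - 5·s], [-2·s·t - 4, -s^2 + 1]].
At the point, J = [[8.000, -3.500], [-3.000, 0.750]] (det J = -4.500).
Solving J·Δ = −F gives Δ = (-1.111, -2.111).
Then the next iterate is (s, t)₁ = (-0.611, -3.111).
Re-evaluating at (-0.611, -3.111): F = (-16.67092, 1.49440), so ‖F‖₂ = 16.738.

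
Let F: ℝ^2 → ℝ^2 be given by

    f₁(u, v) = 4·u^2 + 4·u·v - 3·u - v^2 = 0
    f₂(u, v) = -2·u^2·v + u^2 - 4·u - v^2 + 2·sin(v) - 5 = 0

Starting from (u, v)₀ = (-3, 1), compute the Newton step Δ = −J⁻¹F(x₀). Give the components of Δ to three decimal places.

(1.347, 0.073)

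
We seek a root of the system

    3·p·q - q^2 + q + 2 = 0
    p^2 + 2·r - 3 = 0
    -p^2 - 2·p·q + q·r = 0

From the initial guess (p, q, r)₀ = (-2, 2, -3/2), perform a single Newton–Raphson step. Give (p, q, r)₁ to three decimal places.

At (-2, 2, -3/2): F = (-12.000, -2.000, 1.000).
Jacobian J = [[3·q, 3·p - 2·q + 1, 0], [2·p, 0, 2], [-2·p - 2·q, -2·p + r, q]].
At the point, J = [[6.000, -9.000, 0.000], [-4.000, 0.000, 2.000], [0.000, 2.500, 2.000]] (det J = -102.000).
Solving J·Δ = −F gives Δ = (0.059, -1.294, 1.118).
Then the next iterate is (p, q, r)₁ = (-1.941, 0.706, -0.382).

(-1.941, 0.706, -0.382)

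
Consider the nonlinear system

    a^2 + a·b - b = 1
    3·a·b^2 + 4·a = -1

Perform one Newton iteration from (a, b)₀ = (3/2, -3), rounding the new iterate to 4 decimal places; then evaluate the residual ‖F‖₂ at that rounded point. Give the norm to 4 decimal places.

10.1938

At (3/2, -3): F = (-0.2500, 47.5000).
Jacobian J = [[2·a + b, a - 1], [3·b^2 + 4, 6·a·b]].
At the point, J = [[0.0000, 0.5000], [31.0000, -27.0000]] (det J = -15.5000).
Solving J·Δ = −F gives Δ = (-1.0968, 0.5000).
Then the next iterate is (a, b)₁ = (0.4032, -2.5000).
Re-evaluating at (0.4032, -2.5000): F = (0.654570, 10.1728), so ‖F‖₂ = 10.1938.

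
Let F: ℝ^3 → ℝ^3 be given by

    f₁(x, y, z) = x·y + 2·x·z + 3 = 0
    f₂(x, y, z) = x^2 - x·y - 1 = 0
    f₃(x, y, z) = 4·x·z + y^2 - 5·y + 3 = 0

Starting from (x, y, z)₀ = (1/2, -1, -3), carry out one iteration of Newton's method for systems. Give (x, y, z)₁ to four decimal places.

At (1/2, -1, -3): F = (-0.5000, -0.2500, 3.0000).
Jacobian J = [[y + 2·z, x, 2·x], [2·x - y, -x, 0], [4·z, 2·y - 5, 4·x]].
At the point, J = [[-7.0000, 0.5000, 1.0000], [2.0000, -0.5000, 0.0000], [-12.0000, -7.0000, 2.0000]] (det J = -15.0000).
Solving J·Δ = −F gives Δ = (0.2667, 0.5667, 2.0833).
Then the next iterate is (x, y, z)₁ = (0.7667, -0.4333, -0.9167).

(0.7667, -0.4333, -0.9167)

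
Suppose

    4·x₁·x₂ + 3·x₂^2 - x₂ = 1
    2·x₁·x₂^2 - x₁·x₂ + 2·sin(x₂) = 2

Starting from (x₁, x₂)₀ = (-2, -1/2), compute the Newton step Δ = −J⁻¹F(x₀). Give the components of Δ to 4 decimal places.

(-7.5625, 1.6146)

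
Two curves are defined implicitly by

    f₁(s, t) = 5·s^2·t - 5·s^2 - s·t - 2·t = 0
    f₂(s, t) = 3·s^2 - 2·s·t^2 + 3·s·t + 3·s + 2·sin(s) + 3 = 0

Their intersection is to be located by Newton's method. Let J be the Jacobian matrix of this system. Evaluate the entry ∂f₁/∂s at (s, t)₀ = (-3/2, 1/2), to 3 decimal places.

7.000

∂f₁/∂s = 10·s·t - 10·s - t.
At (-3/2, 1/2) this is 7.000.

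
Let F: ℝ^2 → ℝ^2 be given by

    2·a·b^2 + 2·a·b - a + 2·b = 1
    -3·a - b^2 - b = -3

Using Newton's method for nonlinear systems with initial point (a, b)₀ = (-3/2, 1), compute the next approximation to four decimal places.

At (-3/2, 1): F = (-3.5000, 5.5000).
Jacobian J = [[2·b^2 + 2·b - 1, 4·a·b + 2·a + 2], [-3, -2·b - 1]].
At the point, J = [[3.0000, -7.0000], [-3.0000, -3.0000]] (det J = -30.0000).
Solving J·Δ = −F gives Δ = (1.6333, 0.2000).
Then the next iterate is (a, b)₁ = (0.1333, 1.2000).

(0.1333, 1.2000)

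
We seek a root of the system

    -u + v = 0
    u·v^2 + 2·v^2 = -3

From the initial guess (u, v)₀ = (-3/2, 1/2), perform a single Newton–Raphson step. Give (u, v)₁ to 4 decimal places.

At (-3/2, 1/2): F = (2.0000, 3.1250).
Jacobian J = [[-1, 1], [v^2, 2·u·v + 4·v]].
At the point, J = [[-1.0000, 1.0000], [0.2500, 0.5000]] (det J = -0.7500).
Solving J·Δ = −F gives Δ = (-2.8333, -4.8333).
Then the next iterate is (u, v)₁ = (-4.3333, -4.3333).

(-4.3333, -4.3333)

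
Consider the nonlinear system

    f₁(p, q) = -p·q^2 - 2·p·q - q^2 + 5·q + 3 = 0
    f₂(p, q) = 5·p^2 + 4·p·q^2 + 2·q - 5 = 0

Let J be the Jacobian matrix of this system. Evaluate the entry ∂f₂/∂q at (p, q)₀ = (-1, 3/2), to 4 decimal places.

∂f₂/∂q = 8·p·q + 2.
At (-1, 3/2) this is -10.0000.

-10.0000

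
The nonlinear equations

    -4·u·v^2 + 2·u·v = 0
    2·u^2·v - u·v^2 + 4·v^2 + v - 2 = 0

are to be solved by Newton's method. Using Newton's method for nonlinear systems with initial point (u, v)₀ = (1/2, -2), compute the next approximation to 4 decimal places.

At (1/2, -2): F = (-10.0000, 9.0000).
Jacobian J = [[-4·v^2 + 2·v, -8·u·v + 2·u], [4·u·v - v^2, 2·u^2 - 2·u·v + 8·v + 1]].
At the point, J = [[-20.0000, 9.0000], [-8.0000, -12.5000]] (det J = 322.0000).
Solving J·Δ = −F gives Δ = (-0.1366, 0.8075).
Then the next iterate is (u, v)₁ = (0.3634, -1.1925).

(0.3634, -1.1925)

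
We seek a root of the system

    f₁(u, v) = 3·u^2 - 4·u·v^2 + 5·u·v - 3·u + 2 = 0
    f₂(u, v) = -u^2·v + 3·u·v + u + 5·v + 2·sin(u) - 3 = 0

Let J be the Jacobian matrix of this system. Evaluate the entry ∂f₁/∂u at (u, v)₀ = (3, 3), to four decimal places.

∂f₁/∂u = 6·u - 4·v^2 + 5·v - 3.
At (3, 3) this is -6.0000.

-6.0000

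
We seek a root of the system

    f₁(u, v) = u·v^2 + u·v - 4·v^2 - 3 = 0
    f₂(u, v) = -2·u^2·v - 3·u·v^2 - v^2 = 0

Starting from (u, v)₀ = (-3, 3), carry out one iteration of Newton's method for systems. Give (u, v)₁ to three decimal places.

(-1.118, 1.835)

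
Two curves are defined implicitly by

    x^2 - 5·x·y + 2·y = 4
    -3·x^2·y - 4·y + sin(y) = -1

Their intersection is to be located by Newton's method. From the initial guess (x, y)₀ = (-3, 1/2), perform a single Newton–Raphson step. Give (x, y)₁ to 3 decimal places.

(-1.367, 0.523)

At (-3, 1/2): F = (13.500, -14.02057).
Jacobian J = [[2·x - 5·y, -5·x + 2], [-6·x·y, -3·x^2 + cos(y) - 4]].
At the point, J = [[-8.500, 17.000], [9.000, -30.12242]] (det J = 103.04055).
Solving J·Δ = −F gives Δ = (1.633, 0.023).
Then the next iterate is (x, y)₁ = (-1.367, 0.523).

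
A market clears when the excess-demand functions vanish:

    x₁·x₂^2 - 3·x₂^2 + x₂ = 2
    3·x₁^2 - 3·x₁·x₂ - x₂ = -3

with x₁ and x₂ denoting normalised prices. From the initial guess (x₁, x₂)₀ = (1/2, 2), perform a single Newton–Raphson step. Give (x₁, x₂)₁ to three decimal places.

At (1/2, 2): F = (-10.000, -1.250).
Jacobian J = [[x₂^2, 2·x₁·x₂ - 6·x₂ + 1], [6·x₁ - 3·x₂, -3·x₁ - 1]].
At the point, J = [[4.000, -9.000], [-3.000, -2.500]] (det J = -37.000).
Solving J·Δ = −F gives Δ = (0.372, -0.946).
Then the next iterate is (x₁, x₂)₁ = (0.872, 1.054).

(0.872, 1.054)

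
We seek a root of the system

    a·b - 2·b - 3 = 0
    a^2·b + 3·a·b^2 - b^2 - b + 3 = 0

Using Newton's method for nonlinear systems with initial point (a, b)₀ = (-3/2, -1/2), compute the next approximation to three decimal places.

(-0.403, -1.014)

At (-3/2, -1/2): F = (-1.250, 1.000).
Jacobian J = [[b, a - 2], [2·a·b + 3·b^2, a^2 + 6·a·b - 2·b - 1]].
At the point, J = [[-0.500, -3.500], [2.250, 6.750]] (det J = 4.500).
Solving J·Δ = −F gives Δ = (1.097, -0.514).
Then the next iterate is (a, b)₁ = (-0.403, -1.014).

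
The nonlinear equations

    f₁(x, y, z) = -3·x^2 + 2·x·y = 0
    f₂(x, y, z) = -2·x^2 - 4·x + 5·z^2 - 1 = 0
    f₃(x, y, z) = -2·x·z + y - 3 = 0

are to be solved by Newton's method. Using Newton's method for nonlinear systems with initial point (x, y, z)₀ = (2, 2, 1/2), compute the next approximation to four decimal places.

At (2, 2, 1/2): F = (-4.0000, -15.7500, -3.0000).
Jacobian J = [[-6·x + 2·y, 2·x, 0], [-4·x - 4, 0, 10·z], [-2·z, 1, -2·x]].
At the point, J = [[-8.0000, 4.0000, 0.0000], [-12.0000, 0.0000, 5.0000], [-1.0000, 1.0000, -4.0000]] (det J = -172.0000).
Solving J·Δ = −F gives Δ = (-1.6977, -2.3953, -0.9244).
Then the next iterate is (x, y, z)₁ = (0.3023, -0.3953, -0.4244).

(0.3023, -0.3953, -0.4244)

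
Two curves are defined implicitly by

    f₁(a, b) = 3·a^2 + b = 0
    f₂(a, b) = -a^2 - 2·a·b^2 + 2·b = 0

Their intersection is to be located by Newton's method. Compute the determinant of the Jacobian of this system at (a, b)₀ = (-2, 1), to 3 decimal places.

J = [[6·a, 1], [-2·a - 2·b^2, -4·a·b + 2]].
At the point, J = [[-12.000, 1.000], [2.000, 10.000]].
det J = -122.000.

-122.000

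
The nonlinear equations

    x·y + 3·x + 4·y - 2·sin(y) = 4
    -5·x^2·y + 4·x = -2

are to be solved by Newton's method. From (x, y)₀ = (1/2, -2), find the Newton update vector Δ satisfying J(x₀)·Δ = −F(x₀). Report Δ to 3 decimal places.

(-0.297, 1.871)

At (1/2, -2): F = (-9.68141, 6.500).
Jacobian J = [[y + 3, x - 2·cos(y) + 4], [-10·x·y + 4, -5·x^2]].
At the point, J = [[1.000, 5.33229], [14.000, -1.250]] (det J = -75.90211).
Solving J·Δ = −F gives Δ = (-0.297, 1.871).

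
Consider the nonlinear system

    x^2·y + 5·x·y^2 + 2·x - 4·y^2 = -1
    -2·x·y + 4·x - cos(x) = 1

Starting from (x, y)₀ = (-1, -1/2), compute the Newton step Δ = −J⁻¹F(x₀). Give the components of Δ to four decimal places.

(1.7501, -0.3688)

At (-1, -1/2): F = (-3.7500, -6.540302).
Jacobian J = [[2·x·y + 5·y^2 + 2, x^2 + 10·x·y - 8·y], [-2·y + sin(x) + 4, -2·x]].
At the point, J = [[4.2500, 10.0000], [4.158529, 2.0000]] (det J = -33.085290).
Solving J·Δ = −F gives Δ = (1.7501, -0.3688).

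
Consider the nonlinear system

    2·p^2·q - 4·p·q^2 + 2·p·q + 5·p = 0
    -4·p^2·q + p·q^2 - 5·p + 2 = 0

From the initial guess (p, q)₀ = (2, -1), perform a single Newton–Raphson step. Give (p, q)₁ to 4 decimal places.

At (2, -1): F = (-10.0000, 10.0000).
Jacobian J = [[4·p·q - 4·q^2 + 2·q + 5, 2·p^2 - 8·p·q + 2·p], [-8·p·q + q^2 - 5, -4·p^2 + 2·p·q]].
At the point, J = [[-9.0000, 28.0000], [12.0000, -20.0000]] (det J = -156.0000).
Solving J·Δ = −F gives Δ = (-0.5128, 0.1923).
Then the next iterate is (p, q)₁ = (1.4872, -0.8077).

(1.4872, -0.8077)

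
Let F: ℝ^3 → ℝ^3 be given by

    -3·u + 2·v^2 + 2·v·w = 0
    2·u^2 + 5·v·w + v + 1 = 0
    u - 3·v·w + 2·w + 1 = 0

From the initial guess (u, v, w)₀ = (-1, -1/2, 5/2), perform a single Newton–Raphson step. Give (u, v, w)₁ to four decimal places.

At (-1, -1/2, 5/2): F = (1.0000, -3.7500, 8.7500).
Jacobian J = [[-3, 4·v + 2·w, 2·v], [4·u, 5·w + 1, 5·v], [1, -3·w, -3·v + 2]].
At the point, J = [[-3.0000, 3.0000, -1.0000], [-4.0000, 13.5000, -2.5000], [1.0000, -7.5000, 3.5000]] (det J = -67.5000).
Solving J·Δ = −F gives Δ = (1.3667, 0.2444, -2.3667).
Then the next iterate is (u, v, w)₁ = (0.3667, -0.2556, 0.1333).

(0.3667, -0.2556, 0.1333)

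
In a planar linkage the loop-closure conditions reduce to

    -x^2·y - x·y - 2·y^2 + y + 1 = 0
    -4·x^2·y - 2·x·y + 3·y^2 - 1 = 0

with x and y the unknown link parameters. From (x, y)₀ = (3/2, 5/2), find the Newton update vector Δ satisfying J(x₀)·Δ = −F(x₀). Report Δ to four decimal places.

At (3/2, 5/2): F = (-18.3750, -12.2500).
Jacobian J = [[-2·x·y - y, -x^2 - x - 4·y + 1], [-8·x·y - 2·y, -4·x^2 - 2·x + 6·y]].
At the point, J = [[-10.0000, -12.7500], [-35.0000, 3.0000]] (det J = -476.2500).
Solving J·Δ = −F gives Δ = (-0.4437, -1.0932).

(-0.4437, -1.0932)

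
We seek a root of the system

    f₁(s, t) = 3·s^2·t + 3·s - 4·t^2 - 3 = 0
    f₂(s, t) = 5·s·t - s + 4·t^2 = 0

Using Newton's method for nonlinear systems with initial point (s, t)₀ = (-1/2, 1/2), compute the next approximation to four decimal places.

(0.4649, -0.6316)

At (-1/2, 1/2): F = (-5.1250, 0.2500).
Jacobian J = [[6·s·t + 3, 3·s^2 - 8·t], [5·t - 1, 5·s + 8·t]].
At the point, J = [[1.5000, -3.2500], [1.5000, 1.5000]] (det J = 7.1250).
Solving J·Δ = −F gives Δ = (0.9649, -1.1316).
Then the next iterate is (s, t)₁ = (0.4649, -0.6316).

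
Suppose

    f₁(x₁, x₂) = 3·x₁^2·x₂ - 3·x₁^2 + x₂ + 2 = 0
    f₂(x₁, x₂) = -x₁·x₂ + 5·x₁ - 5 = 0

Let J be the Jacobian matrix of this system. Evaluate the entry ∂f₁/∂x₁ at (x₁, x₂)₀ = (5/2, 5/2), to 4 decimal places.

22.5000

∂f₁/∂x₁ = 6·x₁·x₂ - 6·x₁.
At (5/2, 5/2) this is 22.5000.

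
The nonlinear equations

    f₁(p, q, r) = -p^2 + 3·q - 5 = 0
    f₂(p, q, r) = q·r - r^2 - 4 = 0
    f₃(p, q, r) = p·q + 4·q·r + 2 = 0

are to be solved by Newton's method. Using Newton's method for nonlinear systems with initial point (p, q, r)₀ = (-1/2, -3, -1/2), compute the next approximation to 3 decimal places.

At (-1/2, -3, -1/2): F = (-14.250, -2.750, 9.500).
Jacobian J = [[-2·p, 3, 0], [0, r, q - 2·r], [q, p + 4·r, 4·q]].
At the point, J = [[1.000, 3.000, 0.000], [0.000, -0.500, -2.000], [-3.000, -2.500, -12.000]] (det J = 19.000).
Solving J·Δ = −F gives Δ = (8.961, 1.763, -1.816).
Then the next iterate is (p, q, r)₁ = (8.461, -1.237, -2.316).

(8.461, -1.237, -2.316)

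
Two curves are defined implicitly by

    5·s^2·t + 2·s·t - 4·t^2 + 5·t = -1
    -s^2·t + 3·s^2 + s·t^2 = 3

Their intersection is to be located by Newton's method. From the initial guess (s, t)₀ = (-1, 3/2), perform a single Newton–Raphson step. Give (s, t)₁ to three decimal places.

(-0.311, 0.433)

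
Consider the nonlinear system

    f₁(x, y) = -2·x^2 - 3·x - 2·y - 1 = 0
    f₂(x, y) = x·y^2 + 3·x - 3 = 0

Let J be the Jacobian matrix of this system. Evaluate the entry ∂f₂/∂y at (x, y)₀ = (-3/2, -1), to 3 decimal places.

∂f₂/∂y = 2·x·y.
At (-3/2, -1) this is 3.000.

3.000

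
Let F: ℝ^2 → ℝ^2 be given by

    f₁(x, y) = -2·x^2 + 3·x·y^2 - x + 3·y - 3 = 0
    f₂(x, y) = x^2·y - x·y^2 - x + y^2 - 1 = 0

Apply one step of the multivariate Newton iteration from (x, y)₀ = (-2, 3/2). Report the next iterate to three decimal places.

(-1.306, 0.936)

At (-2, 3/2): F = (-18.000, 13.750).
Jacobian J = [[-4·x + 3·y^2 - 1, 6·x·y + 3], [2·x·y - y^2 - 1, x^2 - 2·x·y + 2·y]].
At the point, J = [[13.750, -15.000], [-9.250, 13.000]] (det J = 40.000).
Solving J·Δ = −F gives Δ = (0.694, -0.564).
Then the next iterate is (x, y)₁ = (-1.306, 0.936).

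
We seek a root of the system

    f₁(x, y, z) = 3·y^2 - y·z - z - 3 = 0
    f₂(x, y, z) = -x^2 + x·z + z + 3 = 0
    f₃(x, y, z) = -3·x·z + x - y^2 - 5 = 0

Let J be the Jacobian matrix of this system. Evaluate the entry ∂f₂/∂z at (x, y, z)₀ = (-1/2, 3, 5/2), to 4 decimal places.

0.5000

∂f₂/∂z = x + 1.
At (-1/2, 3, 5/2) this is 0.5000.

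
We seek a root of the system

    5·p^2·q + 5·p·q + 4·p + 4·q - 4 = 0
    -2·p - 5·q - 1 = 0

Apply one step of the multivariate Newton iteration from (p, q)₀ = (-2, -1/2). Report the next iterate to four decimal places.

(-1.3898, 0.3559)

At (-2, -1/2): F = (-19.0000, 5.5000).
Jacobian J = [[10·p·q + 5·q + 4, 5·p^2 + 5·p + 4], [-2, -5]].
At the point, J = [[11.5000, 14.0000], [-2.0000, -5.0000]] (det J = -29.5000).
Solving J·Δ = −F gives Δ = (0.6102, 0.8559).
Then the next iterate is (p, q)₁ = (-1.3898, 0.3559).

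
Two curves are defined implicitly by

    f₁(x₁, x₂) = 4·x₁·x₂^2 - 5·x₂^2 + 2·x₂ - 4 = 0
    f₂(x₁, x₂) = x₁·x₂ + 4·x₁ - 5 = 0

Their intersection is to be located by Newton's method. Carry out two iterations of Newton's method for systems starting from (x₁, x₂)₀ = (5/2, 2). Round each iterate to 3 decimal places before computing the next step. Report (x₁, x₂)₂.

(0.864, 1.576)

At (5/2, 2): F = (20.000, 10.000).
Jacobian J = [[4·x₂^2, 8·x₁·x₂ - 10·x₂ + 2], [x₂ + 4, x₁]].
At the point, J = [[16.000, 22.000], [6.000, 2.500]] (det J = -92.000).
Solving J·Δ = −F gives Δ = (-1.848, 0.435).
Then the next iterate is (x₁, x₂)₁ = (0.652, 2.435).
Round to (0.652, 2.435) and repeat: F = (-13.31271, -0.80438), J = [[23.71690, -9.64904], [6.435, 0.652]].
Δ = (0.212, -0.859), so (x₁, x₂)₂ = (0.864, 1.576).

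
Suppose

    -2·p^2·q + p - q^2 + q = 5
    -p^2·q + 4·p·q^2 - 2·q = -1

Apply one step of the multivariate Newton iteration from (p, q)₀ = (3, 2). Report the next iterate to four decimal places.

At (3, 2): F = (-40.0000, 27.0000).
Jacobian J = [[-4·p·q + 1, -2·p^2 - 2·q + 1], [-2·p·q + 4·q^2, -p^2 + 8·p·q - 2]].
At the point, J = [[-23.0000, -21.0000], [4.0000, 37.0000]] (det J = -767.0000).
Solving J·Δ = −F gives Δ = (-1.1904, -0.6010).
Then the next iterate is (p, q)₁ = (1.8096, 1.3990).

(1.8096, 1.3990)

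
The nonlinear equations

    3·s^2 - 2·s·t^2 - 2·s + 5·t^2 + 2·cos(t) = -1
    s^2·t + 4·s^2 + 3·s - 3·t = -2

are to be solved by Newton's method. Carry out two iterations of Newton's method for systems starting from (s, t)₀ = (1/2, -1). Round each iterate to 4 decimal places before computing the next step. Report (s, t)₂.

(0.9317, 0.9598)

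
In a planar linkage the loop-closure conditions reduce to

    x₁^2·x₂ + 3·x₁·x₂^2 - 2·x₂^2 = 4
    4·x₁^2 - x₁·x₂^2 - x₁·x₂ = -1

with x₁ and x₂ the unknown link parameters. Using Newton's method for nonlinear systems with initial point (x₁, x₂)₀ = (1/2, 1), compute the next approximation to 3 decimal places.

At (1/2, 1): F = (-4.250, 1.000).
Jacobian J = [[2·x₁·x₂ + 3·x₂^2, x₁^2 + 6·x₁·x₂ - 4·x₂], [8·x₁ - x₂^2 - x₂, -2·x₁·x₂ - x₁]].
At the point, J = [[4.000, -0.750], [2.000, -1.500]] (det J = -4.500).
Solving J·Δ = −F gives Δ = (1.583, 2.778).
Then the next iterate is (x₁, x₂)₁ = (2.083, 3.778).

(2.083, 3.778)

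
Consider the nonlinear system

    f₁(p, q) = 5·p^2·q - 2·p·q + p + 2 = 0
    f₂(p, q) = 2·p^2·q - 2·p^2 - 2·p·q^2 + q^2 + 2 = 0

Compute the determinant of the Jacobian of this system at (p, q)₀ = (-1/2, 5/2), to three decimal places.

J = [[10·p·q - 2·q + 1, 5·p^2 - 2·p], [4·p·q - 4·p - 2·q^2, 2·p^2 - 4·p·q + 2·q]].
At the point, J = [[-16.500, 2.250], [-15.500, 10.500]].
det J = -138.375.

-138.375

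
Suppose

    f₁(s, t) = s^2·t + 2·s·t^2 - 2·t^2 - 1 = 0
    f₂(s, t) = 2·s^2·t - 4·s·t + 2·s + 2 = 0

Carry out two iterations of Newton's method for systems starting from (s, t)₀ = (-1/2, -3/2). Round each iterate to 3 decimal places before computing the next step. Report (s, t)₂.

(-0.636, 0.007)

At (-1/2, -3/2): F = (-8.125, -2.750).
Jacobian J = [[2·s·t + 2·t^2, s^2 + 4·s·t - 4·t], [4·s·t - 4·t + 2, 2·s^2 - 4·s]].
At the point, J = [[6.000, 9.250], [11.000, 2.500]] (det J = -86.750).
Solving J·Δ = −F gives Δ = (0.059, 0.840).
Then the next iterate is (s, t)₁ = (-0.441, -0.660).
Round to (-0.441, -0.660) and repeat: F = (-2.38376, -0.30295), J = [[1.45332, 3.99872], [5.80424, 2.15296]].
Δ = (-0.195, 0.667), so (s, t)₂ = (-0.636, 0.007).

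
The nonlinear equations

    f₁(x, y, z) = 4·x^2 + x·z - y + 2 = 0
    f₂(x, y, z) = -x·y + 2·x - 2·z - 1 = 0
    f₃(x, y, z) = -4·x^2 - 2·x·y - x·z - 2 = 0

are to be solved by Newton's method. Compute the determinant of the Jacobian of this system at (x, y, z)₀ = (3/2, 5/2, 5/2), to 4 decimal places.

-134.2500

J = [[8·x + z, -1, x], [-y + 2, -x, -2], [-8·x - 2·y - z, -2·x, -x]].
At the point, J = [[14.5000, -1.0000, 1.5000], [-0.5000, -1.5000, -2.0000], [-19.5000, -3.0000, -1.5000]].
det J = -134.2500.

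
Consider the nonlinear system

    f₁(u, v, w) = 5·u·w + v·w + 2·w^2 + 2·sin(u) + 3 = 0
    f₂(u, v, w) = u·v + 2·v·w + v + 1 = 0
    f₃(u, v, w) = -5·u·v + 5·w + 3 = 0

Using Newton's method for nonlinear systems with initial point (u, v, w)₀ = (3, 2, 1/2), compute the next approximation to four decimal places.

At (3, 2, 1/2): F = (12.282240, 11.0000, -24.5000).
Jacobian J = [[5·w + 2·cos(u), w, 5·u + v + 4·w], [v, u + 2·w + 1, 2·v], [-5·v, -5·u, 5]].
At the point, J = [[0.520015, 0.5000, 19.0000], [2.0000, 5.0000, 4.0000], [-10.0000, -15.0000, 5.0000]] (det J = 399.201276).
Solving J·Δ = −F gives Δ = (-0.4008, -1.5642, -0.5943).
Then the next iterate is (u, v, w)₁ = (2.5992, 0.4358, -0.0943).

(2.5992, 0.4358, -0.0943)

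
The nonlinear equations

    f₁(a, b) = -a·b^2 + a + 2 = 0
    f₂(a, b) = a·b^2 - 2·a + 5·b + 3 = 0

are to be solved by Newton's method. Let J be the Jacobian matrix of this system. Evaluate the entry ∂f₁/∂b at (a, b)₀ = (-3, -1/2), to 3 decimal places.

-3.000

∂f₁/∂b = -2·a·b.
At (-3, -1/2) this is -3.000.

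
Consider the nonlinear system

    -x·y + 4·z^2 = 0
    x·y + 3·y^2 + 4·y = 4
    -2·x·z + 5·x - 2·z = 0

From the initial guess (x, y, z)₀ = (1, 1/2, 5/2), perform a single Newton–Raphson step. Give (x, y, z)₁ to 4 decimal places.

(-0.3571, 0.6786, 1.2500)

At (1, 1/2, 5/2): F = (24.5000, -0.7500, -5.0000).
Jacobian J = [[-y, -x, 8·z], [y, x + 6·y + 4, 0], [-2·z + 5, 0, -2·x - 2]].
At the point, J = [[-0.5000, -1.0000, 20.0000], [0.5000, 8.0000, 0.0000], [0.0000, 0.0000, -4.0000]] (det J = 14.0000).
Solving J·Δ = −F gives Δ = (-1.3571, 0.1786, -1.2500).
Then the next iterate is (x, y, z)₁ = (-0.3571, 0.6786, 1.2500).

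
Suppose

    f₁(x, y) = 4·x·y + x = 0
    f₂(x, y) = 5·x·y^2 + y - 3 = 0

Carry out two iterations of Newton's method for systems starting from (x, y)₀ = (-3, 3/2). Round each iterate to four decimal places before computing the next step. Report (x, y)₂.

(0.6824, 12.5236)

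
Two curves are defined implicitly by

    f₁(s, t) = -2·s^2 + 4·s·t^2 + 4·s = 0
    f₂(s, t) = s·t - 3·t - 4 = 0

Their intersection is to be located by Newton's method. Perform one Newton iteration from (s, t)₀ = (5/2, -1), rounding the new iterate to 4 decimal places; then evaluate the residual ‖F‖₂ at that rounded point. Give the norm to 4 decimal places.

At (5/2, -1): F = (7.5000, -3.5000).
Jacobian J = [[-4·s + 4·t^2 + 4, 8·s·t], [t, s - 3]].
At the point, J = [[-2.0000, -20.0000], [-1.0000, -0.5000]] (det J = -19.0000).
Solving J·Δ = −F gives Δ = (-3.8816, 0.7632).
Then the next iterate is (s, t)₁ = (-1.3816, -0.2368).
Re-evaluating at (-1.3816, -0.2368): F = (-9.653926, -2.962437), so ‖F‖₂ = 10.0982.

10.0982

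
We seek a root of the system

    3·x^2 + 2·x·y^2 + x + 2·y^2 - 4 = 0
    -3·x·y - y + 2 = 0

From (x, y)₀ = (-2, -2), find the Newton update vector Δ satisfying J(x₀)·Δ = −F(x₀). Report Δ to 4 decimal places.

At (-2, -2): F = (-2.0000, -8.0000).
Jacobian J = [[6·x + 2·y^2 + 1, 4·x·y + 4·y], [-3·y, -3·x - 1]].
At the point, J = [[-3.0000, 8.0000], [6.0000, 5.0000]] (det J = -63.0000).
Solving J·Δ = −F gives Δ = (0.8571, 0.5714).

(0.8571, 0.5714)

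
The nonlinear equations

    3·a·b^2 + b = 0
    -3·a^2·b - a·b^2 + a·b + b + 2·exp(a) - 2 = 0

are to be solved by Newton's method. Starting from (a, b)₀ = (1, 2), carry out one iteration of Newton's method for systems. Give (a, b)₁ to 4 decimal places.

At (1, 2): F = (14.0000, -2.563436).
Jacobian J = [[3·b^2, 6·a·b + 1], [-6·a·b - b^2 + b + 2·exp(a), -3·a^2 - 2·a·b + a + 1]].
At the point, J = [[12.0000, 13.0000], [-8.563436, -5.0000]] (det J = 51.324672).
Solving J·Δ = −F gives Δ = (0.7146, -1.7365).
Then the next iterate is (a, b)₁ = (1.7146, 0.2635).

(1.7146, 0.2635)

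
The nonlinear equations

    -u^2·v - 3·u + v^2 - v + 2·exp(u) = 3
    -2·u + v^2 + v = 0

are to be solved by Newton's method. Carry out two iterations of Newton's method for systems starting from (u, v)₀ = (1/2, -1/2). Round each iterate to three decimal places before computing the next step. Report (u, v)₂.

(-0.169, -0.563)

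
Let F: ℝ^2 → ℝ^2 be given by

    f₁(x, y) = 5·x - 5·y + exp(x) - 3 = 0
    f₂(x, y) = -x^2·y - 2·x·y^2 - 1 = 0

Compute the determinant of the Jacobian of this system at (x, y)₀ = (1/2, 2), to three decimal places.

J = [[exp(x) + 5, -5], [-2·x·y - 2·y^2, -x^2 - 4·x·y]].
At the point, J = [[6.64872, -5.000], [-10.000, -4.250]].
det J = -78.257.

-78.257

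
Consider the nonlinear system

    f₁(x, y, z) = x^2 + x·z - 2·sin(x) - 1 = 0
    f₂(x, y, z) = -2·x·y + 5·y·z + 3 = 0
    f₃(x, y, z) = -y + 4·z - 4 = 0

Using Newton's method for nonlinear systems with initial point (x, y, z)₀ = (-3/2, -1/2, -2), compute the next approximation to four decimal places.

(-1.1212, -0.5405, 0.8649)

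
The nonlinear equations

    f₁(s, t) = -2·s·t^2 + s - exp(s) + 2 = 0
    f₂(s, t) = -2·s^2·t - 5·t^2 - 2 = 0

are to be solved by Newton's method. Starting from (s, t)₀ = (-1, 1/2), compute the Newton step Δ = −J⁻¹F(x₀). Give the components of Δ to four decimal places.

(0.1168, -0.5738)

At (-1, 1/2): F = (1.132121, -4.2500).
Jacobian J = [[-2·t^2 - exp(s) + 1, -4·s·t], [-4·s·t, -2·s^2 - 10·t]].
At the point, J = [[0.132121, 2.0000], [2.0000, -7.0000]] (det J = -4.924844).
Solving J·Δ = −F gives Δ = (0.1168, -0.5738).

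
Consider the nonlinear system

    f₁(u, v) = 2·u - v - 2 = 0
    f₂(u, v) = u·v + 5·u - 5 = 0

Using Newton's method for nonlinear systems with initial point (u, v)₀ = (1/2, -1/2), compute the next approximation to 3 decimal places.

At (1/2, -1/2): F = (-0.500, -2.750).
Jacobian J = [[2, -1], [v + 5, u]].
At the point, J = [[2.000, -1.000], [4.500, 0.500]] (det J = 5.500).
Solving J·Δ = −F gives Δ = (0.545, 0.591).
Then the next iterate is (u, v)₁ = (1.045, 0.091).

(1.045, 0.091)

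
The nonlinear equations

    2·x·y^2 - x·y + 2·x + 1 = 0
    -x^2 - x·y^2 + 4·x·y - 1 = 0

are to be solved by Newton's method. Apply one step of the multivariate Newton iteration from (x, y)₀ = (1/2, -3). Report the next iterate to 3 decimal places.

At (1/2, -3): F = (12.500, -11.750).
Jacobian J = [[2·y^2 - y + 2, 4·x·y - x], [-2·x - y^2 + 4·y, -2·x·y + 4·x]].
At the point, J = [[23.000, -6.500], [-22.000, 5.000]] (det J = -28.000).
Solving J·Δ = −F gives Δ = (-0.496, 0.170).
Then the next iterate is (x, y)₁ = (0.004, -2.830).

(0.004, -2.830)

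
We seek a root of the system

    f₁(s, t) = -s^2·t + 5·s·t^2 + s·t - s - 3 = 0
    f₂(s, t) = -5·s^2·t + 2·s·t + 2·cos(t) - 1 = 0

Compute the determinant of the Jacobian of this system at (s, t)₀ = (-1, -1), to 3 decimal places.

J = [[-2·s·t + 5·t^2 + t - 1, -s^2 + 10·s·t + s], [-10·s·t + 2·t, -5·s^2 + 2·s - 2·sin(t)]].
At the point, J = [[1.000, 8.000], [-12.000, -5.31706]].
det J = 90.683.

90.683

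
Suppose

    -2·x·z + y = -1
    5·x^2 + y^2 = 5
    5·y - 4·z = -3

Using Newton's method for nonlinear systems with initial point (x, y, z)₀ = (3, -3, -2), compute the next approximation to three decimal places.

(1.699, -1.339, -0.924)

At (3, -3, -2): F = (10.000, 49.000, -4.000).
Jacobian J = [[-2·z, 1, -2·x], [10·x, 2·y, 0], [0, 5, -4]].
At the point, J = [[4.000, 1.000, -6.000], [30.000, -6.000, 0.000], [0.000, 5.000, -4.000]] (det J = -684.000).
Solving J·Δ = −F gives Δ = (-1.301, 1.661, 1.076).
Then the next iterate is (x, y, z)₁ = (1.699, -1.339, -0.924).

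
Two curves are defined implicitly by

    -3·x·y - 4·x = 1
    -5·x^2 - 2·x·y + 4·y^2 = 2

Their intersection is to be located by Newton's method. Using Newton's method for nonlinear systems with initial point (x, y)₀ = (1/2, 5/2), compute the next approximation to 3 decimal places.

(0.074, 1.263)

At (1/2, 5/2): F = (-6.750, 19.250).
Jacobian J = [[-3·y - 4, -3·x], [-10·x - 2·y, -2·x + 8·y]].
At the point, J = [[-11.500, -1.500], [-10.000, 19.000]] (det J = -233.500).
Solving J·Δ = −F gives Δ = (-0.426, -1.237).
Then the next iterate is (x, y)₁ = (0.074, 1.263).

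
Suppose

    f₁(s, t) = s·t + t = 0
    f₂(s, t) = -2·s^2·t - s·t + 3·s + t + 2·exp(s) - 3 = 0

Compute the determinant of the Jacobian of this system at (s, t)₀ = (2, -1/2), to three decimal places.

J = [[t, s + 1], [-4·s·t - t + 2·exp(s) + 3, -2·s^2 - s + 1]].
At the point, J = [[-0.500, 3.000], [22.27811, -9.000]].
det J = -62.334.

-62.334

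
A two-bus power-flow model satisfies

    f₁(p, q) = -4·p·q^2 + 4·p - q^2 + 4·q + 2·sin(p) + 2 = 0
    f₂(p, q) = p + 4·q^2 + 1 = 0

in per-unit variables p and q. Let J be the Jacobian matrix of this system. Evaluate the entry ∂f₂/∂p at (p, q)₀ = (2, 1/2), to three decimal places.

∂f₂/∂p = 1.
At (2, 1/2) this is 1.000.

1.000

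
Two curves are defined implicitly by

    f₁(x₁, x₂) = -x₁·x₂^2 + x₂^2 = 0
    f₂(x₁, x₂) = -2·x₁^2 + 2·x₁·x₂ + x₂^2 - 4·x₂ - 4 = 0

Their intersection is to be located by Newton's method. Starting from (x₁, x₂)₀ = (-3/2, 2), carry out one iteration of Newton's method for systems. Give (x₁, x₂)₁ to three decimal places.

At (-3/2, 2): F = (10.000, -18.500).
Jacobian J = [[-x₂^2, -2·x₁·x₂ + 2·x₂], [-4·x₁ + 2·x₂, 2·x₁ + 2·x₂ - 4]].
At the point, J = [[-4.000, 10.000], [10.000, -3.000]] (det J = -88.000).
Solving J·Δ = −F gives Δ = (1.761, -0.295).
Then the next iterate is (x₁, x₂)₁ = (0.261, 1.705).

(0.261, 1.705)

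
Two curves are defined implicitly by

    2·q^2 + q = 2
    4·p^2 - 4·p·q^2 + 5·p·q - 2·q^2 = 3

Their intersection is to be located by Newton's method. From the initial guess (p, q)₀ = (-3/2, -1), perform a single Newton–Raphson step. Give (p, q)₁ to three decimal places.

At (-3/2, -1): F = (-1.000, 17.500).
Jacobian J = [[0, 4·q + 1], [8·p - 4·q^2 + 5·q, -8·p·q + 5·p - 4·q]].
At the point, J = [[0.000, -3.000], [-21.000, -15.500]] (det J = -63.000).
Solving J·Δ = −F gives Δ = (1.079, -0.333).
Then the next iterate is (p, q)₁ = (-0.421, -1.333).

(-0.421, -1.333)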